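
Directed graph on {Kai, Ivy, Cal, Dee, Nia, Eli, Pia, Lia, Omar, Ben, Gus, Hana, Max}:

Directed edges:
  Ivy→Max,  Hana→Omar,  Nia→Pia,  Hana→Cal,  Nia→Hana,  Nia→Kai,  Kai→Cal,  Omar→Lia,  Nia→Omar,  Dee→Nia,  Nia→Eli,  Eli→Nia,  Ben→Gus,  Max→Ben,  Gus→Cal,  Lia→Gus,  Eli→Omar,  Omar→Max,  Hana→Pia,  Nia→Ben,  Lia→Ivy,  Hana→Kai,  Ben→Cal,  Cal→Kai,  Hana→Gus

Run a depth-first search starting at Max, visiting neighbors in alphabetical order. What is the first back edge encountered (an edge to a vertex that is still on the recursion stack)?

DFS from Max (visiting neighbors in alphabetical order); mark gray on enter, black on exit:
Max gray
  Ben gray
    Cal gray
      Kai gray
        Kai→Cal: Cal is gray → back edge
First back edge: Kai → Cal.

Kai→Cal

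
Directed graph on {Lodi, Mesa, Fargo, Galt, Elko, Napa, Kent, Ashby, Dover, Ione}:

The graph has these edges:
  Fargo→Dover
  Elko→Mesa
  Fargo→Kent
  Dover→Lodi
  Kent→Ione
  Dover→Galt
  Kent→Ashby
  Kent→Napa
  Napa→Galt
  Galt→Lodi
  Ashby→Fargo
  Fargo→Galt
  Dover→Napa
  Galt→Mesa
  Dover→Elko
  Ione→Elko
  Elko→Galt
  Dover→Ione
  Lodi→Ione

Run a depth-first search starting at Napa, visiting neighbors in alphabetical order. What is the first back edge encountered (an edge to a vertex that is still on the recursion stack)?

Elko→Galt

DFS from Napa (visiting neighbors in alphabetical order); mark gray on enter, black on exit:
Napa gray
  Galt gray
    Lodi gray
      Ione gray
        Elko gray
          Elko→Galt: Galt is gray → back edge
First back edge: Elko → Galt.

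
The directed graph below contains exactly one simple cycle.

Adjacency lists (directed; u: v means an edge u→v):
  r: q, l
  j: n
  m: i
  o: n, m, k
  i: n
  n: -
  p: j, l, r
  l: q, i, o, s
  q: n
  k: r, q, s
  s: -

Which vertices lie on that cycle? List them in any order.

k, l, o, r

DFS with gray/black marking from l:
l gray
  q gray
    n gray
    n black
  q black
  i gray
    i→n: n black — skip
  i black
  o gray
    o→n: n black — skip
    m gray
      m→i: i black — skip
    m black
    k gray
      r gray
        r→q: q black — skip
        r→l: l is gray → back edge
Back edge closes the cycle l → o → k → r → l; its vertices are {k, l, o, r}.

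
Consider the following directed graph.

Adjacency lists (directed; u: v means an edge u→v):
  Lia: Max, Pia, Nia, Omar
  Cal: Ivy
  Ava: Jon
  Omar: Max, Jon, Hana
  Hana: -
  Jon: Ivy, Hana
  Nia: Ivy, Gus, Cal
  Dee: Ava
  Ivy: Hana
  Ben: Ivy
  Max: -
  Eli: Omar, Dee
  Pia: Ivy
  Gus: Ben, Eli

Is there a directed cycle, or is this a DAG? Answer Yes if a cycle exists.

No

DFS with white/gray/black marking, starting from Nia:
Nia gray
  Ivy gray
    Hana gray
    Hana black
  Ivy black
  Gus gray
    Ben gray
      Ben→Ivy: Ivy black — skip
    Ben black
    Eli gray
      Omar gray
        Max gray
        Max black
        Jon gray
          Jon→Ivy: Ivy black — skip
          Jon→Hana: Hana black — skip
        Jon black
        Omar→Hana: Hana black — skip
      Omar black
      Dee gray
        Ava gray
          Ava→Jon: Jon black — skip
        Ava black
      Dee black
    Eli black
  Gus black
  Cal gray
    Cal→Ivy: Ivy black — skip
  Cal black
Nia black
Lia gray
  Lia→Max: Max black — skip
  Pia gray
    Pia→Ivy: Ivy black — skip
  Pia black
  Lia→Nia: Nia black — skip
  Lia→Omar: Omar black — skip
Lia black
Every edge goes to a white or black vertex — no back edge, so the graph is acyclic.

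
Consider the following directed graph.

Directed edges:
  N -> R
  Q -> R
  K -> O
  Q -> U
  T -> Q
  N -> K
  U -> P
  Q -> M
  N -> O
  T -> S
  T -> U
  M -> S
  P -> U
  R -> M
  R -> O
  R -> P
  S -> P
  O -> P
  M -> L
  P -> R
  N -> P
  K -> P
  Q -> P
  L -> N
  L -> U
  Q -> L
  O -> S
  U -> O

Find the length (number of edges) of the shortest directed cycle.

For each vertex v, BFS finds the shortest path from v back to v.
The shortest such closed walk is R → P → R, length 2.

2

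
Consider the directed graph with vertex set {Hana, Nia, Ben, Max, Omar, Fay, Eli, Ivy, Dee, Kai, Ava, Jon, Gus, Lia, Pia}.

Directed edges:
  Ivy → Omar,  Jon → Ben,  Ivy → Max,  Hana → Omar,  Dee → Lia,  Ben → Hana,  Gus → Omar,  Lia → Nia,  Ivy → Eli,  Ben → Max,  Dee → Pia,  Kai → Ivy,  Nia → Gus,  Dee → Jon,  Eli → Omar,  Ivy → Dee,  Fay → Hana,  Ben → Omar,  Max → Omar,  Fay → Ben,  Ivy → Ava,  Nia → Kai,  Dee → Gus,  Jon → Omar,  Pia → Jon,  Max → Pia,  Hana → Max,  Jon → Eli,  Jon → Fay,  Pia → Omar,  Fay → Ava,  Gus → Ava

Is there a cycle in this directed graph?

DFS with white/gray/black marking, starting from Eli:
Eli gray
  Omar gray
  Omar black
Eli black
Hana gray
  Max gray
    Max→Omar: Omar black — skip
    Pia gray
      Pia→Omar: Omar black — skip
      Jon gray
        Ben gray
          Ben→Hana: Hana is gray → back edge
Back edge found, so a cycle exists: Hana → Max → Pia → Jon → Ben → Hana.

Yes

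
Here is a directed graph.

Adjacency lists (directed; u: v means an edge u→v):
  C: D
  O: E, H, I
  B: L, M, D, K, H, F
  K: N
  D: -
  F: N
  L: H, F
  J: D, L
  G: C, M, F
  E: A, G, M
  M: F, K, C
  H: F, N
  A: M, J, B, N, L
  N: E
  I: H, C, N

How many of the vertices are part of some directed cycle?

A vertex is on a directed cycle iff it belongs to a strongly connected component of size ≥ 2 (or has a self-loop).
The vertices on cycles are {A, B, E, F, G, H, J, K, L, M, N} — 11 in total.

11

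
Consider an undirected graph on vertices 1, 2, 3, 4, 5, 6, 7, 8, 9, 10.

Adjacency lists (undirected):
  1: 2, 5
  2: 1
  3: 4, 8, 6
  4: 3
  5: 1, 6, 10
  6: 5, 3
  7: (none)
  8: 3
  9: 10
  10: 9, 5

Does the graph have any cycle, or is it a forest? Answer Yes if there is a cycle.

DFS, tracking each vertex's parent; an edge to a visited non-parent vertex closes a cycle.
Start from 5:
visit 5 (parent –)
  visit 1 (parent 5)
    visit 2 (parent 1)
      2–1: parent, skip
    1–5: parent, skip
  visit 6 (parent 5)
    6–5: parent, skip
    visit 3 (parent 6)
      visit 4 (parent 3)
        4–3: parent, skip
      visit 8 (parent 3)
        8–3: parent, skip
      3–6: parent, skip
  visit 10 (parent 5)
    visit 9 (parent 10)
      9–10: parent, skip
    10–5: parent, skip
visit 7 (parent –)
No non-parent visited neighbor found — the graph is a forest.

No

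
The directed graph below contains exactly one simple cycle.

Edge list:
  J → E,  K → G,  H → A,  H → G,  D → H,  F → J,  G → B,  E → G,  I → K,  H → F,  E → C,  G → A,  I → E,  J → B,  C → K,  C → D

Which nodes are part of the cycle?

DFS with gray/black marking from E:
E gray
  C gray
    K gray
      G gray
        B gray
        B black
        A gray
        A black
      G black
    K black
    D gray
      H gray
        H→G: G black — skip
        F gray
          J gray
            J→B: B black — skip
            J→E: E is gray → back edge
Back edge closes the cycle E → C → D → H → F → J → E; its vertices are {C, D, E, F, H, J}.

C, D, E, F, H, J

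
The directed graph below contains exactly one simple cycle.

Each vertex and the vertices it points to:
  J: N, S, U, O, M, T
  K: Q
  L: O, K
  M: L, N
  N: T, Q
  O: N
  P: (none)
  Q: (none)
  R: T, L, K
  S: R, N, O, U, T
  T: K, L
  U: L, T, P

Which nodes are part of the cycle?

L, N, O, T

DFS with gray/black marking from O:
O gray
  N gray
    T gray
      K gray
        Q gray
        Q black
      K black
      L gray
        L→O: O is gray → back edge
Back edge closes the cycle O → N → T → L → O; its vertices are {L, N, O, T}.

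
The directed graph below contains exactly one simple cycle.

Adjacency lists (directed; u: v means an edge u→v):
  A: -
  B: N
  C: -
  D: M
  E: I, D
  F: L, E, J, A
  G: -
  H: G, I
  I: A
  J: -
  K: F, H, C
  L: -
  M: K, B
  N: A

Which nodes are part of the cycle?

DFS with gray/black marking from M:
M gray
  K gray
    F gray
      L gray
      L black
      E gray
        I gray
          A gray
          A black
        I black
        D gray
          D→M: M is gray → back edge
Back edge closes the cycle M → K → F → E → D → M; its vertices are {D, E, F, K, M}.

D, E, F, K, M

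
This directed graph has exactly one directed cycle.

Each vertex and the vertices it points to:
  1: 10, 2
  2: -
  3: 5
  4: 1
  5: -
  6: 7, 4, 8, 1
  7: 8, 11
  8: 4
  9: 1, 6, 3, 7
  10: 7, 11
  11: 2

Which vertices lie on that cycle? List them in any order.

1, 4, 7, 8, 10

DFS with gray/black marking from 8:
8 gray
  4 gray
    1 gray
      10 gray
        7 gray
          7→8: 8 is gray → back edge
Back edge closes the cycle 8 → 4 → 1 → 10 → 7 → 8; its vertices are {1, 4, 7, 8, 10}.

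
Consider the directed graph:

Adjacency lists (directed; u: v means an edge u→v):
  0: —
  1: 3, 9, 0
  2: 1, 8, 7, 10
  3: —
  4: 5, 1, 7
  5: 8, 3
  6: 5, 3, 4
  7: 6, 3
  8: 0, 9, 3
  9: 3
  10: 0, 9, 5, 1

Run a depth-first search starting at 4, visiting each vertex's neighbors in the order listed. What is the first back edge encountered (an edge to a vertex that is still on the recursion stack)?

6->4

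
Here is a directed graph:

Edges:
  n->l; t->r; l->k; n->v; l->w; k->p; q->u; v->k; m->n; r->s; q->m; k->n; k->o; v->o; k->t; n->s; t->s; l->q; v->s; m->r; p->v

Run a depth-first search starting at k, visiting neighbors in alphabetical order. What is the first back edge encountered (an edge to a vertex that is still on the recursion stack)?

l→k

DFS from k (visiting neighbors in alphabetical order); mark gray on enter, black on exit:
k gray
  n gray
    l gray
      l→k: k is gray → back edge
First back edge: l → k.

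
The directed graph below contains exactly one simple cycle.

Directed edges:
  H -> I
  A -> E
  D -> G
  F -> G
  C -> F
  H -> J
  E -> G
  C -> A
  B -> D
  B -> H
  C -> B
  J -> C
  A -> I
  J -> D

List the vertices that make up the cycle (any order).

B, C, H, J

DFS with gray/black marking from J:
J gray
  C gray
    A gray
      E gray
        G gray
        G black
      E black
      I gray
      I black
    A black
    B gray
      H gray
        H→I: I black — skip
        H→J: J is gray → back edge
Back edge closes the cycle J → C → B → H → J; its vertices are {B, C, H, J}.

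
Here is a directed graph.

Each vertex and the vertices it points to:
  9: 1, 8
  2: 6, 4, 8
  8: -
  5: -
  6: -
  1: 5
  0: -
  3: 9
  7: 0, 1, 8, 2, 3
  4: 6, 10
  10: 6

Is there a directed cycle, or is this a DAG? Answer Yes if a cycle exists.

No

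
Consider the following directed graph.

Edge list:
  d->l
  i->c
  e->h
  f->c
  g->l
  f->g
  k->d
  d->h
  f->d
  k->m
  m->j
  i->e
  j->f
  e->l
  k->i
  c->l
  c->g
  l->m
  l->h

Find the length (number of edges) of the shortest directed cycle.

5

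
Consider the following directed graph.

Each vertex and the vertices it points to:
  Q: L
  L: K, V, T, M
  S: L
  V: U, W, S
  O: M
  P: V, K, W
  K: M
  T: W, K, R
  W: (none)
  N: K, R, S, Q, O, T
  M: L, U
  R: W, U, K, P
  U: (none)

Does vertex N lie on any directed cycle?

No

N lies on a cycle iff there is a path from N back to itself.
Exploring from N, it never reaches itself; equivalently, its strongly connected component is a singleton.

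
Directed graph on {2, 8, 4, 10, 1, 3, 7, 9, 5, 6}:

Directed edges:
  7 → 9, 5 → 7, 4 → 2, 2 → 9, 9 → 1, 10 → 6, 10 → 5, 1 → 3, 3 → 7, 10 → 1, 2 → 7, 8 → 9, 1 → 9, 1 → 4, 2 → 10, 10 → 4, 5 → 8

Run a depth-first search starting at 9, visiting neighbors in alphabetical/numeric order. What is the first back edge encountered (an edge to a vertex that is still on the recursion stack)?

7->9

DFS from 9 (visiting neighbors in alphabetical/numeric order); mark gray on enter, black on exit:
9 gray
  1 gray
    3 gray
      7 gray
        7→9: 9 is gray → back edge
First back edge: 7 → 9.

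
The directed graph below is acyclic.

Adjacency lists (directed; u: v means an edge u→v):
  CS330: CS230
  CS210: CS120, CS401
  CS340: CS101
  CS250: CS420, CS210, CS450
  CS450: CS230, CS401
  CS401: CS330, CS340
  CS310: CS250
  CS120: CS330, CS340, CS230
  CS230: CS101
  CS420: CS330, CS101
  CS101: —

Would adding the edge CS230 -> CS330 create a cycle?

Adding CS230→CS330 creates a cycle iff CS330 can already reach CS230.
Path from CS330: CS330 → CS230.
So CS330 → … → CS230 → CS330 is a cycle.

Yes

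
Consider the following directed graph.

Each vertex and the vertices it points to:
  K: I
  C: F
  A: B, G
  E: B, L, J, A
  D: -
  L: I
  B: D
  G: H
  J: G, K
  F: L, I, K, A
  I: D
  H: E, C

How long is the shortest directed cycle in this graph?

For each vertex v, BFS finds the shortest path from v back to v.
The shortest such closed walk is H → E → J → G → H, length 4.

4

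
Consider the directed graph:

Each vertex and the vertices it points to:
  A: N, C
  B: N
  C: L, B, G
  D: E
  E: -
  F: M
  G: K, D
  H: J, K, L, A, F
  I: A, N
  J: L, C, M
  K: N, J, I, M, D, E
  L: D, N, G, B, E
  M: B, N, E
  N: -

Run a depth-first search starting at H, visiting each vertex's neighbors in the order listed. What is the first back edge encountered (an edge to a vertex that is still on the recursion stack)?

K->J

DFS from H (visiting each vertex's neighbors in the order listed); mark gray on enter, black on exit:
H gray
  J gray
    L gray
      D gray
        E gray
        E black
      D black
      N gray
      N black
      G gray
        K gray
          K→N: N black — skip
          K→J: J is gray → back edge
First back edge: K → J.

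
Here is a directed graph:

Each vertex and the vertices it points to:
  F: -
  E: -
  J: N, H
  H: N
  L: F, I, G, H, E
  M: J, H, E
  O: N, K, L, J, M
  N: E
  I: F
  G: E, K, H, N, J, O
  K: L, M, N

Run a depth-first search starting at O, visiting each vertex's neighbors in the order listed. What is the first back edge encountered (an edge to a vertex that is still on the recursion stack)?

DFS from O (visiting each vertex's neighbors in the order listed); mark gray on enter, black on exit:
O gray
  N gray
    E gray
    E black
  N black
  K gray
    L gray
      F gray
      F black
      I gray
        I→F: F black — skip
      I black
      G gray
        G→E: E black — skip
        G→K: K is gray → back edge
First back edge: G → K.

G→K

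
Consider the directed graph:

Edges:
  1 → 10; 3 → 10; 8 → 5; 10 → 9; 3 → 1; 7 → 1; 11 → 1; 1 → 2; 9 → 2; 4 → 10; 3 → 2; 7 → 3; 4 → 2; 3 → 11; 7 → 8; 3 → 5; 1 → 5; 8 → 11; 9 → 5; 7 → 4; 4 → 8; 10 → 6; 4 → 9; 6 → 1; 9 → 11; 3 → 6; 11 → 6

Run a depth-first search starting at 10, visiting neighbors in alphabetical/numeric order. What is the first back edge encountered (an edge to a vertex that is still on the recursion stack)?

1->10

DFS from 10 (visiting neighbors in alphabetical/numeric order); mark gray on enter, black on exit:
10 gray
  6 gray
    1 gray
      2 gray
      2 black
      5 gray
      5 black
      1→10: 10 is gray → back edge
First back edge: 1 → 10.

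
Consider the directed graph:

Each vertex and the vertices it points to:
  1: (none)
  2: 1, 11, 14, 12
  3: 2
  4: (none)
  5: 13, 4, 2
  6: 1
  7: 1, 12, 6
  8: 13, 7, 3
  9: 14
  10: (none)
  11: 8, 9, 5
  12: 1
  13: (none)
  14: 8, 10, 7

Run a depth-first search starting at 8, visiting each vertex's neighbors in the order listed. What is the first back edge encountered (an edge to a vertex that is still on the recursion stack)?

11→8

DFS from 8 (visiting each vertex's neighbors in the order listed); mark gray on enter, black on exit:
8 gray
  13 gray
  13 black
  7 gray
    1 gray
    1 black
    12 gray
      12→1: 1 black — skip
    12 black
    6 gray
      6→1: 1 black — skip
    6 black
  7 black
  3 gray
    2 gray
      2→1: 1 black — skip
      11 gray
        11→8: 8 is gray → back edge
First back edge: 11 → 8.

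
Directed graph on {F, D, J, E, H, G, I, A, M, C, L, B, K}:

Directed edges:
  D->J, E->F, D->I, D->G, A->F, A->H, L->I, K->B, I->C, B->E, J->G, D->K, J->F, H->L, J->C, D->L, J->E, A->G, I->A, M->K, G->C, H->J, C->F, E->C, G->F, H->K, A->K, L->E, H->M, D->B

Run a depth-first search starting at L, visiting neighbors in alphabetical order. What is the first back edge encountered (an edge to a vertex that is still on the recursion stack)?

DFS from L (visiting neighbors in alphabetical order); mark gray on enter, black on exit:
L gray
  E gray
    C gray
      F gray
      F black
    C black
    E→F: F black — skip
  E black
  I gray
    A gray
      A→F: F black — skip
      G gray
        G→C: C black — skip
        G→F: F black — skip
      G black
      H gray
        J gray
          J→C: C black — skip
          J→E: E black — skip
          J→F: F black — skip
          J→G: G black — skip
        J black
        K gray
          B gray
            B→E: E black — skip
          B black
        K black
        H→L: L is gray → back edge
First back edge: H → L.

H→L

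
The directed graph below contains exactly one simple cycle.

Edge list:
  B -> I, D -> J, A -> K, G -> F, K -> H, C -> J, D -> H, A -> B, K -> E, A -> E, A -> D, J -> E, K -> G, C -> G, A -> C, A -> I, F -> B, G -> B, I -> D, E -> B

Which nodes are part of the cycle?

B, D, E, I, J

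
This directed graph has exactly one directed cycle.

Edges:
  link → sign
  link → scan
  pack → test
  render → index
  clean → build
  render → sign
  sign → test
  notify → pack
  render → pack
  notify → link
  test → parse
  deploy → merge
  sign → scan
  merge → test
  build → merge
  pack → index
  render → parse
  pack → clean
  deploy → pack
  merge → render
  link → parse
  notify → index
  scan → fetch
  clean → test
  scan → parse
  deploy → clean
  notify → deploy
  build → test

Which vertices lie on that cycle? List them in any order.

pack, build, clean, merge, render

DFS with gray/black marking from merge:
merge gray
  render gray
    index gray
    index black
    pack gray
      clean gray
        build gray
          test gray
            parse gray
            parse black
          test black
          build→merge: merge is gray → back edge
Back edge closes the cycle merge → render → pack → clean → build → merge; its vertices are {pack, build, clean, merge, render}.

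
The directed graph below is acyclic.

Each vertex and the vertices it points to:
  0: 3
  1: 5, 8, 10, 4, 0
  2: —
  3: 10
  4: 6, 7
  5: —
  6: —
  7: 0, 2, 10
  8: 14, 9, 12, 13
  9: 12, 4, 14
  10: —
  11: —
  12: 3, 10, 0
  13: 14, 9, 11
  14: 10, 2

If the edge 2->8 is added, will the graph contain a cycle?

Adding 2→8 creates a cycle iff 8 can already reach 2.
Path from 8: 8 → 14 → 2.
So 8 → … → 2 → 8 is a cycle.

Yes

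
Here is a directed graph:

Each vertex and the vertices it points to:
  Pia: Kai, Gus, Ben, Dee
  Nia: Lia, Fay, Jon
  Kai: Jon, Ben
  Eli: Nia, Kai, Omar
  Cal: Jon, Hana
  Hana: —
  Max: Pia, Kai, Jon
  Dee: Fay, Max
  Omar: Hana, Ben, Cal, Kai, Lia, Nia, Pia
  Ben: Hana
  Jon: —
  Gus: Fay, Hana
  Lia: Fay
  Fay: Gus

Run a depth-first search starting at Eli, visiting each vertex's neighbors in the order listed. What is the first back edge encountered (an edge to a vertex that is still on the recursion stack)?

Gus→Fay

DFS from Eli (visiting each vertex's neighbors in the order listed); mark gray on enter, black on exit:
Eli gray
  Nia gray
    Lia gray
      Fay gray
        Gus gray
          Gus→Fay: Fay is gray → back edge
First back edge: Gus → Fay.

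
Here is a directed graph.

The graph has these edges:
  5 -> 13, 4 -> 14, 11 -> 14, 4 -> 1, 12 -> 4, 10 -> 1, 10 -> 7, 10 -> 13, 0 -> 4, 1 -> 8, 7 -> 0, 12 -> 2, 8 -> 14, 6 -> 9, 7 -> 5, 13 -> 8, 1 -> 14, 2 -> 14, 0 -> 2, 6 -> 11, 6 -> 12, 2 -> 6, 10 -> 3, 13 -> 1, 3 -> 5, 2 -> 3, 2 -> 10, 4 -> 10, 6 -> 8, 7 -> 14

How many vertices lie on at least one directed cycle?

A vertex is on a directed cycle iff it belongs to a strongly connected component of size ≥ 2 (or has a self-loop).
The vertices on cycles are {0, 2, 4, 6, 7, 10, 12} — 7 in total.

7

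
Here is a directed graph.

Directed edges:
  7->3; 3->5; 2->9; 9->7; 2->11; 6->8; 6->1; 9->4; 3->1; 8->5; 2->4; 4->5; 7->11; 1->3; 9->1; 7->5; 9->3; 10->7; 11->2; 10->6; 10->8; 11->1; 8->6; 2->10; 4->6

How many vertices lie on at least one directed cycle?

9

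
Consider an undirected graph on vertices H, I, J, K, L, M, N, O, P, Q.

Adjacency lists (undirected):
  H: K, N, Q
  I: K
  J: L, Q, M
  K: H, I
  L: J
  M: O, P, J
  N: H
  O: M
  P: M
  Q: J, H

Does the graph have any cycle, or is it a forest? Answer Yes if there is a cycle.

DFS, tracking each vertex's parent; an edge to a visited non-parent vertex closes a cycle.
Start from L:
visit L (parent –)
  visit J (parent L)
    J–L: parent, skip
    visit Q (parent J)
      Q–J: parent, skip
      visit H (parent Q)
        visit K (parent H)
          K–H: parent, skip
          visit I (parent K)
            I–K: parent, skip
        visit N (parent H)
          N–H: parent, skip
        H–Q: parent, skip
    visit M (parent J)
      visit O (parent M)
        O–M: parent, skip
      visit P (parent M)
        P–M: parent, skip
      M–J: parent, skip
No non-parent visited neighbor found — the graph is a forest.

No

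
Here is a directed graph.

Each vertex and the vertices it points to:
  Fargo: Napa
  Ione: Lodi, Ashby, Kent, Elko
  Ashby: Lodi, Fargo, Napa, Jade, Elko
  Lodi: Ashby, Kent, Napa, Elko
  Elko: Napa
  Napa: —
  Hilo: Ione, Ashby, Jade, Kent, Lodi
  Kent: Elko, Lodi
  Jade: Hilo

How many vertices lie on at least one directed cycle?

A vertex is on a directed cycle iff it belongs to a strongly connected component of size ≥ 2 (or has a self-loop).
The vertices on cycles are {Hilo, Ione, Jade, Kent, Lodi, Ashby} — 6 in total.

6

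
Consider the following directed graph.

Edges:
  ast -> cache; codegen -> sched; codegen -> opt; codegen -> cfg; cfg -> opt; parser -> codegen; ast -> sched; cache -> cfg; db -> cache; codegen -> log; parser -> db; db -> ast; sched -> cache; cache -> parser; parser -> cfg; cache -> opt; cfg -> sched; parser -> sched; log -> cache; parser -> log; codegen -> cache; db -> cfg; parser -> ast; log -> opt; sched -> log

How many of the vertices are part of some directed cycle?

8

A vertex is on a directed cycle iff it belongs to a strongly connected component of size ≥ 2 (or has a self-loop).
The vertices on cycles are {db, ast, cfg, log, cache, sched, parser, codegen} — 8 in total.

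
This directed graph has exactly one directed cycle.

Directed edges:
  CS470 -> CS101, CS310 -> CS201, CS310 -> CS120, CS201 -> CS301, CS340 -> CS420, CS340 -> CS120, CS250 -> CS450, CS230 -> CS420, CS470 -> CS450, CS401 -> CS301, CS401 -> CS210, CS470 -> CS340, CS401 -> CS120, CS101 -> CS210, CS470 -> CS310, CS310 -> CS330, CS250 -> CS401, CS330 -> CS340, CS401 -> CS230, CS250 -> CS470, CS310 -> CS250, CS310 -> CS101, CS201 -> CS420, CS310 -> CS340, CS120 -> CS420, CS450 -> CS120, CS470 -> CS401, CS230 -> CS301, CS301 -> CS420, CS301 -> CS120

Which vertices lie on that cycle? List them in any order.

CS250, CS310, CS470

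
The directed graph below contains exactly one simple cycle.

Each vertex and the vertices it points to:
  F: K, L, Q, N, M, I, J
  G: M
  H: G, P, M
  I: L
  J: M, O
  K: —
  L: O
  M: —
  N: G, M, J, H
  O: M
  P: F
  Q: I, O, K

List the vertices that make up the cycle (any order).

F, H, N, P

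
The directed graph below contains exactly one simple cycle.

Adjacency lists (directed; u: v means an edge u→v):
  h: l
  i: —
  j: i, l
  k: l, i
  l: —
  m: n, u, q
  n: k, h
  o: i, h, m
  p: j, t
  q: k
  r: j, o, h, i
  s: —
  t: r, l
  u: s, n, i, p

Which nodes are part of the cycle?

DFS with gray/black marking from m:
m gray
  n gray
    k gray
      l gray
      l black
      i gray
      i black
    k black
    h gray
      h→l: l black — skip
    h black
  n black
  u gray
    s gray
    s black
    u→n: n black — skip
    u→i: i black — skip
    p gray
      j gray
        j→i: i black — skip
        j→l: l black — skip
      j black
      t gray
        r gray
          r→j: j black — skip
          o gray
            o→i: i black — skip
            o→h: h black — skip
            o→m: m is gray → back edge
Back edge closes the cycle m → u → p → t → r → o → m; its vertices are {m, o, p, r, t, u}.

m, o, p, r, t, u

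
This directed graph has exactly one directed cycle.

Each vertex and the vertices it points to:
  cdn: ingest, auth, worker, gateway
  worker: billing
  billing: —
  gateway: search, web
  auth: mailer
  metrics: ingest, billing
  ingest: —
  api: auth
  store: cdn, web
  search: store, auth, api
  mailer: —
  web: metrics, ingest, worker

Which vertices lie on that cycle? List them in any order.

cdn, store, search, gateway

DFS with gray/black marking from search:
search gray
  store gray
    cdn gray
      ingest gray
      ingest black
      auth gray
        mailer gray
        mailer black
      auth black
      worker gray
        billing gray
        billing black
      worker black
      gateway gray
        gateway→search: search is gray → back edge
Back edge closes the cycle search → store → cdn → gateway → search; its vertices are {cdn, store, search, gateway}.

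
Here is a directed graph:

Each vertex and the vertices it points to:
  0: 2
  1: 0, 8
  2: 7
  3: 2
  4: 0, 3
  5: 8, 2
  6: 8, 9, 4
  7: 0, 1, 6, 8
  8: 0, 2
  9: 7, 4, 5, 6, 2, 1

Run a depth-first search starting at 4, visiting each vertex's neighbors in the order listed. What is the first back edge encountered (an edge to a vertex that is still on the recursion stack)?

7->0

DFS from 4 (visiting each vertex's neighbors in the order listed); mark gray on enter, black on exit:
4 gray
  0 gray
    2 gray
      7 gray
        7→0: 0 is gray → back edge
First back edge: 7 → 0.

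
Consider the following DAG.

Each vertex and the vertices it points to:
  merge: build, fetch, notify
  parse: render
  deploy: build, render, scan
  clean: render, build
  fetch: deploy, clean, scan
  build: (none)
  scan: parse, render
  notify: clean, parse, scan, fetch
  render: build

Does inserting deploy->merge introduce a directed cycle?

Adding deploy→merge creates a cycle iff merge can already reach deploy.
Path from merge: merge → fetch → deploy.
So merge → … → deploy → merge is a cycle.

Yes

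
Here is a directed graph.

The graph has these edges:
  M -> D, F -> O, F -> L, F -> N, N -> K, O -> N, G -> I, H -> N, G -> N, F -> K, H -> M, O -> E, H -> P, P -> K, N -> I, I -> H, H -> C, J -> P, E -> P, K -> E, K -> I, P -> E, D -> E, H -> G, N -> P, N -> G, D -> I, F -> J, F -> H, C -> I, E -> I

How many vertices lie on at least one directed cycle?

10

A vertex is on a directed cycle iff it belongs to a strongly connected component of size ≥ 2 (or has a self-loop).
The vertices on cycles are {C, D, E, G, H, I, K, M, N, P} — 10 in total.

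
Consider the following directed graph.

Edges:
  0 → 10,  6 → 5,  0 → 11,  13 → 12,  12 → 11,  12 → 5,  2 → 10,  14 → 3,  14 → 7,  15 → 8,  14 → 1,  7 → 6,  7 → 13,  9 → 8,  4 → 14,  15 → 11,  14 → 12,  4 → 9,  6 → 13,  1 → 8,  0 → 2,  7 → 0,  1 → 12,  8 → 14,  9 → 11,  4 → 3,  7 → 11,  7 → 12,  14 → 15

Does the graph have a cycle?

Yes

DFS with white/gray/black marking, starting from 10:
10 gray
10 black
3 gray
3 black
6 gray
  13 gray
    12 gray
      5 gray
      5 black
      11 gray
      11 black
    12 black
  13 black
  6→5: 5 black — skip
6 black
8 gray
  14 gray
    15 gray
      15→8: 8 is gray → back edge
Back edge found, so a cycle exists: 8 → 14 → 15 → 8.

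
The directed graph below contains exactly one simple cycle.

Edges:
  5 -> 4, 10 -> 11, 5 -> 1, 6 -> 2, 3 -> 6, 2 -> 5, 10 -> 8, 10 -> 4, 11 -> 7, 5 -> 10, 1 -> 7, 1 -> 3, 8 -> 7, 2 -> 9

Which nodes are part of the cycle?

1, 2, 3, 5, 6

DFS with gray/black marking from 6:
6 gray
  2 gray
    5 gray
      10 gray
        8 gray
          7 gray
          7 black
        8 black
        11 gray
          11→7: 7 black — skip
        11 black
        4 gray
        4 black
      10 black
      5→4: 4 black — skip
      1 gray
        3 gray
          3→6: 6 is gray → back edge
Back edge closes the cycle 6 → 2 → 5 → 1 → 3 → 6; its vertices are {1, 2, 3, 5, 6}.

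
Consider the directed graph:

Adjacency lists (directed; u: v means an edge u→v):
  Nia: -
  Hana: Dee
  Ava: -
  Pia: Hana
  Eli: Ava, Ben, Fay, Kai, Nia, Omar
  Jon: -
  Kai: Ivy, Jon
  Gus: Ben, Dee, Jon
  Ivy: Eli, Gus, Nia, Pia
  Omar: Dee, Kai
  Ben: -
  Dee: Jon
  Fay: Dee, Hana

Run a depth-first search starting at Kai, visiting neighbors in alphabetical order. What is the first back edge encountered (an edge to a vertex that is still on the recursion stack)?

DFS from Kai (visiting neighbors in alphabetical order); mark gray on enter, black on exit:
Kai gray
  Ivy gray
    Eli gray
      Ava gray
      Ava black
      Ben gray
      Ben black
      Fay gray
        Dee gray
          Jon gray
          Jon black
        Dee black
        Hana gray
          Hana→Dee: Dee black — skip
        Hana black
      Fay black
      Eli→Kai: Kai is gray → back edge
First back edge: Eli → Kai.

Eli->Kai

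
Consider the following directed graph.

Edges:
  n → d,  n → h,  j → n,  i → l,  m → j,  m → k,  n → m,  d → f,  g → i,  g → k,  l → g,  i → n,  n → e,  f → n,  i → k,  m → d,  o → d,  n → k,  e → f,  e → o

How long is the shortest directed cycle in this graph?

3

For each vertex v, BFS finds the shortest path from v back to v.
The shortest such closed walk is g → i → l → g, length 3.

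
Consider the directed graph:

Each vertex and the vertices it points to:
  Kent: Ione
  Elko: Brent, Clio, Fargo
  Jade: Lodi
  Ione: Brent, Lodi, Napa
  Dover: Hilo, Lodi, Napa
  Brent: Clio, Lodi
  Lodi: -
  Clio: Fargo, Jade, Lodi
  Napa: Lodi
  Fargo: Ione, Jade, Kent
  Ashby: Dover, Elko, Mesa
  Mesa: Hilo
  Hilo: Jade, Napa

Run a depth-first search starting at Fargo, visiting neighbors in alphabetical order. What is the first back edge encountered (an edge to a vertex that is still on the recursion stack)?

DFS from Fargo (visiting neighbors in alphabetical order); mark gray on enter, black on exit:
Fargo gray
  Ione gray
    Brent gray
      Clio gray
        Clio→Fargo: Fargo is gray → back edge
First back edge: Clio → Fargo.

Clio->Fargo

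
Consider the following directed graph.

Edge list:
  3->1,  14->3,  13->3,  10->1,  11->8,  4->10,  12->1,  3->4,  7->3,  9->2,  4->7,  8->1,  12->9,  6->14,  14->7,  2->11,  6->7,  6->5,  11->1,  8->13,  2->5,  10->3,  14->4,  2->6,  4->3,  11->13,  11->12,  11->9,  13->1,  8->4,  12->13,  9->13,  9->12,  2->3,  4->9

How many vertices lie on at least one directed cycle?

12

A vertex is on a directed cycle iff it belongs to a strongly connected component of size ≥ 2 (or has a self-loop).
The vertices on cycles are {2, 3, 4, 6, 7, 8, 9, 10, 11, 12, 13, 14} — 12 in total.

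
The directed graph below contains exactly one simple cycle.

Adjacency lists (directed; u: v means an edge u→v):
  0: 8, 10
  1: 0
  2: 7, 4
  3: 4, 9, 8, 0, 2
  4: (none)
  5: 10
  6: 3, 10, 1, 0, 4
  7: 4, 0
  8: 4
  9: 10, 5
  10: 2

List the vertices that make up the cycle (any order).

0, 2, 7, 10

DFS with gray/black marking from 2:
2 gray
  7 gray
    4 gray
    4 black
    0 gray
      8 gray
        8→4: 4 black — skip
      8 black
      10 gray
        10→2: 2 is gray → back edge
Back edge closes the cycle 2 → 7 → 0 → 10 → 2; its vertices are {0, 2, 7, 10}.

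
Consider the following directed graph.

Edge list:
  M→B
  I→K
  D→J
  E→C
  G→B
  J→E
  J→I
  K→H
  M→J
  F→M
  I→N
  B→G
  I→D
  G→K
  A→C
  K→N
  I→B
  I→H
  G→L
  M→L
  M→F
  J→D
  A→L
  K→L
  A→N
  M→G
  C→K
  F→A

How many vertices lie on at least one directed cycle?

A vertex is on a directed cycle iff it belongs to a strongly connected component of size ≥ 2 (or has a self-loop).
The vertices on cycles are {B, D, F, G, I, J, M} — 7 in total.

7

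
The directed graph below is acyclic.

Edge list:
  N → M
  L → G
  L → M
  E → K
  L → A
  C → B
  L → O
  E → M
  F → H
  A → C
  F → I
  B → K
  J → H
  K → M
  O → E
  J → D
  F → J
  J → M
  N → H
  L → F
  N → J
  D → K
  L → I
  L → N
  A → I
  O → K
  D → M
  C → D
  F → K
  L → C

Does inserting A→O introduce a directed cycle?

Adding A→O creates a cycle iff O can already reach A.
Explore from O: no path reaches A. The graph stays acyclic.

No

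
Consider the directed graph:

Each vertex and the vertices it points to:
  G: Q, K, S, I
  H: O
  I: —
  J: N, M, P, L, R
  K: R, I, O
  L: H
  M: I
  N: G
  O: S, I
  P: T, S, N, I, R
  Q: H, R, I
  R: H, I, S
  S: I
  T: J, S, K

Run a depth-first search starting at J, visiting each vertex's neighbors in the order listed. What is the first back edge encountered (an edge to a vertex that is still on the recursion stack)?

T→J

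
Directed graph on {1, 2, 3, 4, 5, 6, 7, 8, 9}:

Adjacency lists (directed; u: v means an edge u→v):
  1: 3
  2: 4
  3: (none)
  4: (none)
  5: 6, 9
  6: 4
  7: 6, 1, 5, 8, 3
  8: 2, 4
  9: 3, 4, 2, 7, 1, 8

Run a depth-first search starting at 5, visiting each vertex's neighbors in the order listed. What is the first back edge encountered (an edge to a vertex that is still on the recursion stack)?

7->5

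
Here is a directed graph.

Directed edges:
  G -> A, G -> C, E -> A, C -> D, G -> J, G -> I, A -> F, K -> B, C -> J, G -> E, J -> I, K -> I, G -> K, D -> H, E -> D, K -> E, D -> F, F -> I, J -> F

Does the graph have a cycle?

DFS with white/gray/black marking, starting from E:
E gray
  D gray
    H gray
    H black
    F gray
      I gray
      I black
    F black
  D black
  A gray
    A→F: F black — skip
  A black
E black
B gray
B black
C gray
  J gray
    J→I: I black — skip
    J→F: F black — skip
  J black
  C→D: D black — skip
C black
G gray
  G→A: A black — skip
  G→I: I black — skip
  K gray
    K→I: I black — skip
    K→B: B black — skip
    K→E: E black — skip
  K black
  G→C: C black — skip
  G→E: E black — skip
  G→J: J black — skip
G black
Every edge goes to a white or black vertex — no back edge, so the graph is acyclic.

No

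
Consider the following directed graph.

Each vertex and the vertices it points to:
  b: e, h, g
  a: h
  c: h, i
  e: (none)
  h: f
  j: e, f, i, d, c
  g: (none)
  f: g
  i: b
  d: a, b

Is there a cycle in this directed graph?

No

DFS with white/gray/black marking, starting from g:
g gray
g black
b gray
  e gray
  e black
  h gray
    f gray
      f→g: g black — skip
    f black
  h black
  b→g: g black — skip
b black
a gray
  a→h: h black — skip
a black
c gray
  c→h: h black — skip
  i gray
    i→b: b black — skip
  i black
c black
j gray
  j→e: e black — skip
  j→f: f black — skip
  j→i: i black — skip
  d gray
    d→a: a black — skip
    d→b: b black — skip
  d black
  j→c: c black — skip
j black
Every edge goes to a white or black vertex — no back edge, so the graph is acyclic.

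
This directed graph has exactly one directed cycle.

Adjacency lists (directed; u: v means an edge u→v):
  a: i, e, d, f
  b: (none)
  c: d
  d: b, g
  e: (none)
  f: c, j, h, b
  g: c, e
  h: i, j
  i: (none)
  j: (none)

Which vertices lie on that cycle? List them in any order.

c, d, g

DFS with gray/black marking from d:
d gray
  b gray
  b black
  g gray
    c gray
      c→d: d is gray → back edge
Back edge closes the cycle d → g → c → d; its vertices are {c, d, g}.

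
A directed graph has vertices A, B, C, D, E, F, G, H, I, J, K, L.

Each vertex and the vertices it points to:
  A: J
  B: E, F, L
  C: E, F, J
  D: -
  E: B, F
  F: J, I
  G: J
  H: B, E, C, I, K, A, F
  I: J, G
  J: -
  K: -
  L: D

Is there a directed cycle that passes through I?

No

I lies on a cycle iff there is a path from I back to itself.
Exploring from I, it never reaches itself; equivalently, its strongly connected component is a singleton.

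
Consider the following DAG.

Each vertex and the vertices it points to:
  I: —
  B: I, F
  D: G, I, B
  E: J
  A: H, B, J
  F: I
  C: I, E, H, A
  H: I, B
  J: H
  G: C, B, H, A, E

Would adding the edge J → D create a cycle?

Adding J→D creates a cycle iff D can already reach J.
Path from D: D → G → E → J.
So D → … → J → D is a cycle.

Yes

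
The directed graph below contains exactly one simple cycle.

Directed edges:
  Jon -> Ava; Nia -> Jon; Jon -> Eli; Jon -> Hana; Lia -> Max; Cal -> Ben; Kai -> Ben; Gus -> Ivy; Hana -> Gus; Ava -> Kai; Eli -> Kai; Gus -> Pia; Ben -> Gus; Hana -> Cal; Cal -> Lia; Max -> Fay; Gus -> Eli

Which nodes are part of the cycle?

Ben, Eli, Gus, Kai

DFS with gray/black marking from Gus:
Gus gray
  Eli gray
    Kai gray
      Ben gray
        Ben→Gus: Gus is gray → back edge
Back edge closes the cycle Gus → Eli → Kai → Ben → Gus; its vertices are {Ben, Eli, Gus, Kai}.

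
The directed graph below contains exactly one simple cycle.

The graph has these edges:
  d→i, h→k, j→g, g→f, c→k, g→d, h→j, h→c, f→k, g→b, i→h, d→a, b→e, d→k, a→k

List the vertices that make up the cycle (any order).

DFS with gray/black marking from g:
g gray
  d gray
    k gray
    k black
    i gray
      h gray
        h→k: k black — skip
        c gray
          c→k: k black — skip
        c black
        j gray
          j→g: g is gray → back edge
Back edge closes the cycle g → d → i → h → j → g; its vertices are {d, g, h, i, j}.

d, g, h, i, j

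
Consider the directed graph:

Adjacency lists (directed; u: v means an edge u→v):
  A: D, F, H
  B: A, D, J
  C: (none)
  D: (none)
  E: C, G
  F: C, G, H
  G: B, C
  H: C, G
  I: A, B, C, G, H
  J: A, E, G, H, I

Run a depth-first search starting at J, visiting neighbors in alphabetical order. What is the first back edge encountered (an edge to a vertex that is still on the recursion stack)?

DFS from J (visiting neighbors in alphabetical order); mark gray on enter, black on exit:
J gray
  A gray
    D gray
    D black
    F gray
      C gray
      C black
      G gray
        B gray
          B→A: A is gray → back edge
First back edge: B → A.

B->A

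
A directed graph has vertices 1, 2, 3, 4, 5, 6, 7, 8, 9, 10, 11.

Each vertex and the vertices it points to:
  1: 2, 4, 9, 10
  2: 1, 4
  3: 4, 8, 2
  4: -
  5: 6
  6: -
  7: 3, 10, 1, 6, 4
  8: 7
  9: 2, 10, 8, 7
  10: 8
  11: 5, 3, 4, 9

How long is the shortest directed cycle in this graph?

For each vertex v, BFS finds the shortest path from v back to v.
The shortest such closed walk is 2 → 1 → 2, length 2.

2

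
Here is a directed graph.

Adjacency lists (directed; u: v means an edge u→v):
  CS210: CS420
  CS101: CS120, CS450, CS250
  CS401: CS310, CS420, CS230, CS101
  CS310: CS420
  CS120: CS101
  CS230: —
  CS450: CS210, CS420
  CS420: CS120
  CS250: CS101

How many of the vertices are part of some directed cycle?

A vertex is on a directed cycle iff it belongs to a strongly connected component of size ≥ 2 (or has a self-loop).
The vertices on cycles are {CS101, CS120, CS210, CS250, CS420, CS450} — 6 in total.

6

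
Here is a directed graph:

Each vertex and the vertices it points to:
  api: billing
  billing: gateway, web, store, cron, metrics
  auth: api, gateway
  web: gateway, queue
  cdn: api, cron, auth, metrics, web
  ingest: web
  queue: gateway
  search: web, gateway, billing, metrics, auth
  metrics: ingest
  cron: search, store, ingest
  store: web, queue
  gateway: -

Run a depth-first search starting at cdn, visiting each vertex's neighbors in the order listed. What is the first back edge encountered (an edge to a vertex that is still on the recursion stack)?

DFS from cdn (visiting each vertex's neighbors in the order listed); mark gray on enter, black on exit:
cdn gray
  api gray
    billing gray
      gateway gray
      gateway black
      web gray
        web→gateway: gateway black — skip
        queue gray
          queue→gateway: gateway black — skip
        queue black
      web black
      store gray
        store→web: web black — skip
        store→queue: queue black — skip
      store black
      cron gray
        search gray
          search→web: web black — skip
          search→gateway: gateway black — skip
          search→billing: billing is gray → back edge
First back edge: search → billing.

search→billing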